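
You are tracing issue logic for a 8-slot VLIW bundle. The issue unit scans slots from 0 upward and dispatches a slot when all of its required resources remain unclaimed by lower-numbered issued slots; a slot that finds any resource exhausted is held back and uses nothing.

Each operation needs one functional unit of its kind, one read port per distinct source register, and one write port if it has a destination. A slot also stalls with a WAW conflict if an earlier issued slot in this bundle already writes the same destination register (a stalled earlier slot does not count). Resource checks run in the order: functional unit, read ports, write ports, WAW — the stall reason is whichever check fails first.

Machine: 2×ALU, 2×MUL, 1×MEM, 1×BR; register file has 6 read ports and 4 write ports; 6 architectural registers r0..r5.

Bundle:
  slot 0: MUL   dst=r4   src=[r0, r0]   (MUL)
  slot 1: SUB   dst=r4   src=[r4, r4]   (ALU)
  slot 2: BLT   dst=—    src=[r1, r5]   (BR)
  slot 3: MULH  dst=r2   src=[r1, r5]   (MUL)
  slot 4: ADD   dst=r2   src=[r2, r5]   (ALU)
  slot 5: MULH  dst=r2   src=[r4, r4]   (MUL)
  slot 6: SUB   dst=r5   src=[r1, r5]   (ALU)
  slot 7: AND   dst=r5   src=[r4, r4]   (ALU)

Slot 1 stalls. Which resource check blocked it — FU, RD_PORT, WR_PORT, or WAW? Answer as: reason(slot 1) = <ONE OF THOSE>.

  0. MUL→r4 ⇒ go  {2A/1Mu/1Ld/1B | 5r 3w}
  1. ALU→r4 ⇒ no(WAW)  {2A/1Mu/1Ld/1B | 5r 3w}
  2. BR ⇒ go  {2A/1Mu/1Ld/0B | 3r 3w}
  3. MUL→r2 ⇒ go  {2A/0Mu/1Ld/0B | 1r 2w}
  4. ALU→r2 ⇒ no(RD_PORT)  {2A/0Mu/1Ld/0B | 1r 2w}
  5. MUL→r2 ⇒ no(FU)  {2A/0Mu/1Ld/0B | 1r 2w}
  6. ALU→r5 ⇒ no(RD_PORT)  {2A/0Mu/1Ld/0B | 1r 2w}
  7. ALU→r5 ⇒ go  {1A/0Mu/1Ld/0B | 0r 1w}

reason(slot 1) = WAW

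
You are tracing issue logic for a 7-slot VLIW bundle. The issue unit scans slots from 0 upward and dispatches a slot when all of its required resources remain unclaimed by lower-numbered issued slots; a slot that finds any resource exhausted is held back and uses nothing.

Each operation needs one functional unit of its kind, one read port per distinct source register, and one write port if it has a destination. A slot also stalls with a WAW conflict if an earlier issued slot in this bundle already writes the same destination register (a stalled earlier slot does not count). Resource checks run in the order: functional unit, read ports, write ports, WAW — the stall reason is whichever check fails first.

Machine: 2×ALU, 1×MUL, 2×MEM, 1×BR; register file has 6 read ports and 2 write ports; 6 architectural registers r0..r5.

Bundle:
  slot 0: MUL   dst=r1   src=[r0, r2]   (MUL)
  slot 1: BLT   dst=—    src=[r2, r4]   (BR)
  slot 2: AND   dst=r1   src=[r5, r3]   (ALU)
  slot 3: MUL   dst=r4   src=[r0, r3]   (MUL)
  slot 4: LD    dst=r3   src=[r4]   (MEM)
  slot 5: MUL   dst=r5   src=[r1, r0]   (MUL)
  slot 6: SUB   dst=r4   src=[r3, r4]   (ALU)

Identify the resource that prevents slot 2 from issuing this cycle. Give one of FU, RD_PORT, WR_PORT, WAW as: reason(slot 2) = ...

(0) want 1×MUL +2rd +1wr — yes → AL2|MU0|ME2|BR1|rd4|wr1
(1) want 1×BR +2rd +0wr — yes → AL2|MU0|ME2|BR0|rd2|wr1
(2) want 1×ALU +2rd +1wr — WAW → AL2|MU0|ME2|BR0|rd2|wr1
(3) want 1×MUL +2rd +1wr — FU → AL2|MU0|ME2|BR0|rd2|wr1
(4) want 1×MEM +1rd +1wr — yes → AL2|MU0|ME1|BR0|rd1|wr0
(5) want 1×MUL +2rd +1wr — FU → AL2|MU0|ME1|BR0|rd1|wr0
(6) want 1×ALU +2rd +1wr — RD_PORT → AL2|MU0|ME1|BR0|rd1|wr0

reason(slot 2) = WAW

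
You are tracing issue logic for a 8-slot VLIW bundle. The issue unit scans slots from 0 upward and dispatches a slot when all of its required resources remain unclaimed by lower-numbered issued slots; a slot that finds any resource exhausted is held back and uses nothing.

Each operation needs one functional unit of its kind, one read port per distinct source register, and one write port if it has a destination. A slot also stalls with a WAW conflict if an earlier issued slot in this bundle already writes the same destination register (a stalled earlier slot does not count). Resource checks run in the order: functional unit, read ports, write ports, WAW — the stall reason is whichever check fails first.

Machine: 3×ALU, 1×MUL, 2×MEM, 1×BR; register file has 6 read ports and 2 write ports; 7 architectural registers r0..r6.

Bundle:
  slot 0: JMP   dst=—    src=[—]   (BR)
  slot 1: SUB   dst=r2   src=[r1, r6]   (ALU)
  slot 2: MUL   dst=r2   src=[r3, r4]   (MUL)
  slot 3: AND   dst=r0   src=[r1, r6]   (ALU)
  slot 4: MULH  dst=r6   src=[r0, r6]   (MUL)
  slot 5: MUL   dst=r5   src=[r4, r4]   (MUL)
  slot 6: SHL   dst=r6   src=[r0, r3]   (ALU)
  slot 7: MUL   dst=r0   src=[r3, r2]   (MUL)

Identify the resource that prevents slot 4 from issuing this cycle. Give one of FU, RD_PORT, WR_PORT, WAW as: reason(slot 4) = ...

(0) want 1×BR +0rd +0wr — yes → AL3|MU1|ME2|BR0|rd6|wr2
(1) want 1×ALU +2rd +1wr — yes → AL2|MU1|ME2|BR0|rd4|wr1
(2) want 1×MUL +2rd +1wr — WAW → AL2|MU1|ME2|BR0|rd4|wr1
(3) want 1×ALU +2rd +1wr — yes → AL1|MU1|ME2|BR0|rd2|wr0
(4) want 1×MUL +2rd +1wr — WR_PORT → AL1|MU1|ME2|BR0|rd2|wr0
(5) want 1×MUL +1rd +1wr — WR_PORT → AL1|MU1|ME2|BR0|rd2|wr0
(6) want 1×ALU +2rd +1wr — WR_PORT → AL1|MU1|ME2|BR0|rd2|wr0
(7) want 1×MUL +2rd +1wr — WR_PORT → AL1|MU1|ME2|BR0|rd2|wr0

reason(slot 4) = WR_PORT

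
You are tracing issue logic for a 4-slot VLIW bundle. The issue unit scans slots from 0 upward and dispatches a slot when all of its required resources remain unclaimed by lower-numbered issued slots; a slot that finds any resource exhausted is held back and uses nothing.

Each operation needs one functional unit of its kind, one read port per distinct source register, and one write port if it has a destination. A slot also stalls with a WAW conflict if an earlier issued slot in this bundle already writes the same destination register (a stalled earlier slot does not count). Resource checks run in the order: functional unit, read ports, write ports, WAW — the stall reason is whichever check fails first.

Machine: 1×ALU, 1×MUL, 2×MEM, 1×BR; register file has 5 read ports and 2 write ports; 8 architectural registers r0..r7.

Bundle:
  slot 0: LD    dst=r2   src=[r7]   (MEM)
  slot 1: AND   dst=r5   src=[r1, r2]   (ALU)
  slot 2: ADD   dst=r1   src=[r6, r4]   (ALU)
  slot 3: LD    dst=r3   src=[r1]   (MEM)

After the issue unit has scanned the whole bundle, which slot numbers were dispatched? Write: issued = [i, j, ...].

#0 MEM src=r7 dispatched  <A:1 Mu:1 Ld:1 B:1 rd:4 wr:1>
#1 ALU src=r1,r2 dispatched  <A:0 Mu:1 Ld:1 B:1 rd:2 wr:0>
#2 ALU src=r6,r4 held:FU  <A:0 Mu:1 Ld:1 B:1 rd:2 wr:0>
#3 MEM src=r1 held:WR_PORT  <A:0 Mu:1 Ld:1 B:1 rd:2 wr:0>

issued = [0, 1]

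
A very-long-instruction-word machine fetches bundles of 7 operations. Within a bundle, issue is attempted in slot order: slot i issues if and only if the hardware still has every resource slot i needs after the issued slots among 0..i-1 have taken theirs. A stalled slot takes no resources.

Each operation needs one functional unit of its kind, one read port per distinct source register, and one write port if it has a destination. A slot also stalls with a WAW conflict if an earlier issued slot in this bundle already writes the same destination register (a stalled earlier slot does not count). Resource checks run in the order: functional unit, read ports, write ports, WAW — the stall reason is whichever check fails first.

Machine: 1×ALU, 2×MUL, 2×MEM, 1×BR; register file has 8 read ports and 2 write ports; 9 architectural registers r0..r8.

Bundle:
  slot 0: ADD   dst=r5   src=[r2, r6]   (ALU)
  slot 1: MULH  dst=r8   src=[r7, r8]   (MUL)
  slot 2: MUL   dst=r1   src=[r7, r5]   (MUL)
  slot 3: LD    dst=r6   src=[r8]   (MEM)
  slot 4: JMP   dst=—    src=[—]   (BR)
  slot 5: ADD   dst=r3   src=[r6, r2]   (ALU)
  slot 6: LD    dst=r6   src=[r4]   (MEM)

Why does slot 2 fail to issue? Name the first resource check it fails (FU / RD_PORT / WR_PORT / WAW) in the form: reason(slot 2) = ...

slot 0 (ALU): ISSUE — free A0,Mu2,Ld2,B1 rp6 wp1
slot 1 (MUL): ISSUE — free A0,Mu1,Ld2,B1 rp4 wp0
slot 2 (MUL): stall WR_PORT — free A0,Mu1,Ld2,B1 rp4 wp0
slot 3 (MEM): stall WR_PORT — free A0,Mu1,Ld2,B1 rp4 wp0
slot 4 (BR): ISSUE — free A0,Mu1,Ld2,B0 rp4 wp0
slot 5 (ALU): stall FU — free A0,Mu1,Ld2,B0 rp4 wp0
slot 6 (MEM): stall WR_PORT — free A0,Mu1,Ld2,B0 rp4 wp0

reason(slot 2) = WR_PORT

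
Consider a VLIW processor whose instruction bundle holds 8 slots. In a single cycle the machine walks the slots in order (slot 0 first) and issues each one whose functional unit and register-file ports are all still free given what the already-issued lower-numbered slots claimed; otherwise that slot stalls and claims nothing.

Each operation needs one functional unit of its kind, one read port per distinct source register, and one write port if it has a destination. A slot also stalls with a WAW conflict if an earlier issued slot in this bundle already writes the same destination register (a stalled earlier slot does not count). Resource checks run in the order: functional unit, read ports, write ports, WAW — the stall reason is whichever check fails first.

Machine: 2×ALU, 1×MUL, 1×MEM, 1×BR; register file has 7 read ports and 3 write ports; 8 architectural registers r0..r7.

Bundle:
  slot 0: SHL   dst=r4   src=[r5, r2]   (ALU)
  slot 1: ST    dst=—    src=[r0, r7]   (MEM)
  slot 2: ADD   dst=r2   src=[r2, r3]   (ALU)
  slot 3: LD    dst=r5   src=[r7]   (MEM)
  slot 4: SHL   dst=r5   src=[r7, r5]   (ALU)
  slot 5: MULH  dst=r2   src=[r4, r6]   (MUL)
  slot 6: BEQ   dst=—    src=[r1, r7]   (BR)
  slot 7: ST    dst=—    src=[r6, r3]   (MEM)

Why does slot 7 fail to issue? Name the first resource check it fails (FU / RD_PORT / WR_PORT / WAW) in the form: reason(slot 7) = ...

reason(slot 7) = FU

(0) want 1×ALU +2rd +1wr — yes → AL1|MU1|ME1|BR1|rd5|wr2
(1) want 1×MEM +2rd +0wr — yes → AL1|MU1|ME0|BR1|rd3|wr2
(2) want 1×ALU +2rd +1wr — yes → AL0|MU1|ME0|BR1|rd1|wr1
(3) want 1×MEM +1rd +1wr — FU → AL0|MU1|ME0|BR1|rd1|wr1
(4) want 1×ALU +2rd +1wr — FU → AL0|MU1|ME0|BR1|rd1|wr1
(5) want 1×MUL +2rd +1wr — RD_PORT → AL0|MU1|ME0|BR1|rd1|wr1
(6) want 1×BR +2rd +0wr — RD_PORT → AL0|MU1|ME0|BR1|rd1|wr1
(7) want 1×MEM +2rd +0wr — FU → AL0|MU1|ME0|BR1|rd1|wr1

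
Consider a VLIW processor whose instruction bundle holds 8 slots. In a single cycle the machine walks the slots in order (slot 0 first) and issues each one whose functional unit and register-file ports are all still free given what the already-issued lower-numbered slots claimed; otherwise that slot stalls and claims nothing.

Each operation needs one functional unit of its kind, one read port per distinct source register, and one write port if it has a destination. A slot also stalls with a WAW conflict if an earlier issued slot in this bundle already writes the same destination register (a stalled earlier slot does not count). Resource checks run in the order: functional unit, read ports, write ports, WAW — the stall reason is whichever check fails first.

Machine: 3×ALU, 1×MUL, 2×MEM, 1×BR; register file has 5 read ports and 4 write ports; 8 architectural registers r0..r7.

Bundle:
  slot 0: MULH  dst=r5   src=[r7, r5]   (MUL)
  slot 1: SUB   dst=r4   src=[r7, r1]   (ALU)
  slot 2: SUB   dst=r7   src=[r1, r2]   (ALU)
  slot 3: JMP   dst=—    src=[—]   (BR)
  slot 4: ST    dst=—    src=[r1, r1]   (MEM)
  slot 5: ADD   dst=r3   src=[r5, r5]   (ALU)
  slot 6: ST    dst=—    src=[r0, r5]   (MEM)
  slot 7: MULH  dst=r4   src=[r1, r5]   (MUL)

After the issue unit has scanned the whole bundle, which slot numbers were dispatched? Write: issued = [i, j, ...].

issued = [0, 1, 3, 4]

  0. MUL→r5 ⇒ go  {3A/0Mu/2Ld/1B | 3r 3w}
  1. ALU→r4 ⇒ go  {2A/0Mu/2Ld/1B | 1r 2w}
  2. ALU→r7 ⇒ no(RD_PORT)  {2A/0Mu/2Ld/1B | 1r 2w}
  3. BR ⇒ go  {2A/0Mu/2Ld/0B | 1r 2w}
  4. MEM ⇒ go  {2A/0Mu/1Ld/0B | 0r 2w}
  5. ALU→r3 ⇒ no(RD_PORT)  {2A/0Mu/1Ld/0B | 0r 2w}
  6. MEM ⇒ no(RD_PORT)  {2A/0Mu/1Ld/0B | 0r 2w}
  7. MUL→r4 ⇒ no(FU)  {2A/0Mu/1Ld/0B | 0r 2w}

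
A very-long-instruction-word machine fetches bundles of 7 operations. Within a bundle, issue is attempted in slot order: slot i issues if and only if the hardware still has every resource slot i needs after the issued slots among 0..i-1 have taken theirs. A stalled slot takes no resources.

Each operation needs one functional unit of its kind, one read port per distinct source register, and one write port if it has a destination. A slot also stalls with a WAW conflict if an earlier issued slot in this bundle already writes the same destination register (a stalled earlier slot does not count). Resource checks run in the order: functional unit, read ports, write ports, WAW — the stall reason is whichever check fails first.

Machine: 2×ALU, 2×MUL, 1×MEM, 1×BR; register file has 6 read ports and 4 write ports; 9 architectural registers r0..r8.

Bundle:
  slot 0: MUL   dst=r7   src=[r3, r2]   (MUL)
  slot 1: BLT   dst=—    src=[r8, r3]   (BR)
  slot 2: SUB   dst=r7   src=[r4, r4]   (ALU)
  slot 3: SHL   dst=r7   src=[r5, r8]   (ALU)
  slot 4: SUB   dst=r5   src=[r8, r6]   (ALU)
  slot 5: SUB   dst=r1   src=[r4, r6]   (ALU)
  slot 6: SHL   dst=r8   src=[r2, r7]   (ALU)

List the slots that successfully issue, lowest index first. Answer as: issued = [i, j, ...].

#0 MUL src=r3,r2 dispatched  <A:2 Mu:1 Ld:1 B:1 rd:4 wr:3>
#1 BR src=r8,r3 dispatched  <A:2 Mu:1 Ld:1 B:0 rd:2 wr:3>
#2 ALU src=r4,r4 held:WAW  <A:2 Mu:1 Ld:1 B:0 rd:2 wr:3>
#3 ALU src=r5,r8 held:WAW  <A:2 Mu:1 Ld:1 B:0 rd:2 wr:3>
#4 ALU src=r8,r6 dispatched  <A:1 Mu:1 Ld:1 B:0 rd:0 wr:2>
#5 ALU src=r4,r6 held:RD_PORT  <A:1 Mu:1 Ld:1 B:0 rd:0 wr:2>
#6 ALU src=r2,r7 held:RD_PORT  <A:1 Mu:1 Ld:1 B:0 rd:0 wr:2>

issued = [0, 1, 4]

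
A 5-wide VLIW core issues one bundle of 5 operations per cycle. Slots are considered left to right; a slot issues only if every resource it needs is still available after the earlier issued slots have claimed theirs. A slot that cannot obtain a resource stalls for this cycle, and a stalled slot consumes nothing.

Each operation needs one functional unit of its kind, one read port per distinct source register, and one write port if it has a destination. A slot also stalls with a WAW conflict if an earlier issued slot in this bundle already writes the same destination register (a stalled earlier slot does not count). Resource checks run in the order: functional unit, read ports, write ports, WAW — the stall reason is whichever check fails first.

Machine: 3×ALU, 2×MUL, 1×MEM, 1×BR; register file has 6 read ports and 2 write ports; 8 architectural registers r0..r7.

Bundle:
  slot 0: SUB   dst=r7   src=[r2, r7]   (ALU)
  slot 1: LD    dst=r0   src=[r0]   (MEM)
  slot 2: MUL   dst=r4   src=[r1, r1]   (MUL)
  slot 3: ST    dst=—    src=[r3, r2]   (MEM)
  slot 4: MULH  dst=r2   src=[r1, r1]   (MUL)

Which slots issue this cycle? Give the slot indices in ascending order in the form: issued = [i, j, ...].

  0. ALU→r7 ⇒ go  {2A/2Mu/1Ld/1B | 4r 1w}
  1. MEM→r0 ⇒ go  {2A/2Mu/0Ld/1B | 3r 0w}
  2. MUL→r4 ⇒ no(WR_PORT)  {2A/2Mu/0Ld/1B | 3r 0w}
  3. MEM ⇒ no(FU)  {2A/2Mu/0Ld/1B | 3r 0w}
  4. MUL→r2 ⇒ no(WR_PORT)  {2A/2Mu/0Ld/1B | 3r 0w}

issued = [0, 1]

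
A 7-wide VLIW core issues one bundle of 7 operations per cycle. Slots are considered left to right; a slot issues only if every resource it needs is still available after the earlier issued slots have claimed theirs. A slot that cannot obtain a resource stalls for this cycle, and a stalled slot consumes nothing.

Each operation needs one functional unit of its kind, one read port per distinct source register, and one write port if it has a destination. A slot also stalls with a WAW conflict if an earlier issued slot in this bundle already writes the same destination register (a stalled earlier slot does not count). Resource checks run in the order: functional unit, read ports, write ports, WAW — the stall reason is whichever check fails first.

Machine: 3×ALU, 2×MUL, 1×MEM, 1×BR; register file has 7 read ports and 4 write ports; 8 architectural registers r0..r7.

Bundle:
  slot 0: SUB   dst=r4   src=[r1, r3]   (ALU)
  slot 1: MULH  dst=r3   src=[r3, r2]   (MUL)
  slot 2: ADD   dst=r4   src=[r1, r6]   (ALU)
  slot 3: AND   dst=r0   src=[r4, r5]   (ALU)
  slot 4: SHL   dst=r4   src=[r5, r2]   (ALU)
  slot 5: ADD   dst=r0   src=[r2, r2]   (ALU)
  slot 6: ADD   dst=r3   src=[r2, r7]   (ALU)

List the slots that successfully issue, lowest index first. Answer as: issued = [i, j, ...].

issued = [0, 1, 3]

slot 0 (ALU): ISSUE — free A2,Mu2,Ld1,B1 rp5 wp3
slot 1 (MUL): ISSUE — free A2,Mu1,Ld1,B1 rp3 wp2
slot 2 (ALU): stall WAW — free A2,Mu1,Ld1,B1 rp3 wp2
slot 3 (ALU): ISSUE — free A1,Mu1,Ld1,B1 rp1 wp1
slot 4 (ALU): stall RD_PORT — free A1,Mu1,Ld1,B1 rp1 wp1
slot 5 (ALU): stall WAW — free A1,Mu1,Ld1,B1 rp1 wp1
slot 6 (ALU): stall RD_PORT — free A1,Mu1,Ld1,B1 rp1 wp1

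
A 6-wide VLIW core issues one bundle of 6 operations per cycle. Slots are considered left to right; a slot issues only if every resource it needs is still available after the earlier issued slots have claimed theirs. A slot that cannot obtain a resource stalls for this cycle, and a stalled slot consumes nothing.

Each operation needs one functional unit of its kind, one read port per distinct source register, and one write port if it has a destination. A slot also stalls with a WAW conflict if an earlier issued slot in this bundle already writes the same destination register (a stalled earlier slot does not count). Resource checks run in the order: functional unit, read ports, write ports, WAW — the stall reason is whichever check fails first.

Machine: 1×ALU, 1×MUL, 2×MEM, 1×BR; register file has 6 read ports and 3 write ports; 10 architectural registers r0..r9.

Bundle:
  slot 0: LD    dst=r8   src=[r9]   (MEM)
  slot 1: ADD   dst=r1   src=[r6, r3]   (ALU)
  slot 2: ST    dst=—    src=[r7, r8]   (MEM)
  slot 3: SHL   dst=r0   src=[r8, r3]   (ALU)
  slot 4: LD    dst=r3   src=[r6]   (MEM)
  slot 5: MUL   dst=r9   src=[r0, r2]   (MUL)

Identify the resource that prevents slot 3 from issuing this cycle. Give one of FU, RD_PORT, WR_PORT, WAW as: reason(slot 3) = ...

reason(slot 3) = FU

  0. MEM→r8 ⇒ go  {1A/1Mu/1Ld/1B | 5r 2w}
  1. ALU→r1 ⇒ go  {0A/1Mu/1Ld/1B | 3r 1w}
  2. MEM ⇒ go  {0A/1Mu/0Ld/1B | 1r 1w}
  3. ALU→r0 ⇒ no(FU)  {0A/1Mu/0Ld/1B | 1r 1w}
  4. MEM→r3 ⇒ no(FU)  {0A/1Mu/0Ld/1B | 1r 1w}
  5. MUL→r9 ⇒ no(RD_PORT)  {0A/1Mu/0Ld/1B | 1r 1w}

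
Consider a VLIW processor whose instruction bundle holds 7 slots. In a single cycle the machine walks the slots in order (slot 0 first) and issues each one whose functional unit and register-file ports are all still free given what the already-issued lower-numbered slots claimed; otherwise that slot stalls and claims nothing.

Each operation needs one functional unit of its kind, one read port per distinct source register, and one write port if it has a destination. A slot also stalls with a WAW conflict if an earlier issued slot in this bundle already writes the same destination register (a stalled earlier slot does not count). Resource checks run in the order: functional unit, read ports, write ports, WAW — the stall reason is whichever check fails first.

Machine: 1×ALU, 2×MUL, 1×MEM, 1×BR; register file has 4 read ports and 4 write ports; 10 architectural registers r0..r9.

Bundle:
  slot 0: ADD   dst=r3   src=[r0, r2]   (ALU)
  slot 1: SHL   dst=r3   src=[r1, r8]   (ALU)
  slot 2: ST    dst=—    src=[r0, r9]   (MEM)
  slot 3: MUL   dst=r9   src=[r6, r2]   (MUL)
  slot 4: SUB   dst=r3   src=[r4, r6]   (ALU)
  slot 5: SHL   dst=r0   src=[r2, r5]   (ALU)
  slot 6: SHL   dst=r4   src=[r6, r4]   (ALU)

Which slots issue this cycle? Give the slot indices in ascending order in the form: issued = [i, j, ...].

issued = [0, 2]

(0) want 1×ALU +2rd +1wr — yes → AL0|MU2|ME1|BR1|rd2|wr3
(1) want 1×ALU +2rd +1wr — FU → AL0|MU2|ME1|BR1|rd2|wr3
(2) want 1×MEM +2rd +0wr — yes → AL0|MU2|ME0|BR1|rd0|wr3
(3) want 1×MUL +2rd +1wr — RD_PORT → AL0|MU2|ME0|BR1|rd0|wr3
(4) want 1×ALU +2rd +1wr — FU → AL0|MU2|ME0|BR1|rd0|wr3
(5) want 1×ALU +2rd +1wr — FU → AL0|MU2|ME0|BR1|rd0|wr3
(6) want 1×ALU +2rd +1wr — FU → AL0|MU2|ME0|BR1|rd0|wr3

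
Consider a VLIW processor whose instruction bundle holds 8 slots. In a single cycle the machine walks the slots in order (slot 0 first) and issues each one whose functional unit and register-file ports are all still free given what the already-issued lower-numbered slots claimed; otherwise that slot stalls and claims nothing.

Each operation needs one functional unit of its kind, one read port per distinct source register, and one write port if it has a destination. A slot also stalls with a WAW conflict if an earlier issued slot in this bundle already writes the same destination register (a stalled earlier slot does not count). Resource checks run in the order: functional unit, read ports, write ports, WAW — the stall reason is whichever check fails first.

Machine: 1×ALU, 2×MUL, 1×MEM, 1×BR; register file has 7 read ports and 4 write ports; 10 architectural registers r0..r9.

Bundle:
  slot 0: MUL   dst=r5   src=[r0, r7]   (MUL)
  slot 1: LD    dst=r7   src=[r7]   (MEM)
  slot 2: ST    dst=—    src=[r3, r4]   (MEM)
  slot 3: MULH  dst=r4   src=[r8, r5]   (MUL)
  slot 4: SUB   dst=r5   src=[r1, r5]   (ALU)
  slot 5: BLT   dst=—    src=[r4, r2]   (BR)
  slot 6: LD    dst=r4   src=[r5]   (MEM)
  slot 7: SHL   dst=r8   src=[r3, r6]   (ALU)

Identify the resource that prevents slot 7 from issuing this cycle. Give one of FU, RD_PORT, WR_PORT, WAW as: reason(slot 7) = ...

reason(slot 7) = RD_PORT

[0] MUL needs rd=2 wr=1: ok; after: ALU=1 MUL=1 MEM=1 BR=1, R=5, W=3
[1] MEM needs rd=1 wr=1: ok; after: ALU=1 MUL=1 MEM=0 BR=1, R=4, W=2
[2] MEM needs rd=2 wr=0: FU; after: ALU=1 MUL=1 MEM=0 BR=1, R=4, W=2
[3] MUL needs rd=2 wr=1: ok; after: ALU=1 MUL=0 MEM=0 BR=1, R=2, W=1
[4] ALU needs rd=2 wr=1: WAW; after: ALU=1 MUL=0 MEM=0 BR=1, R=2, W=1
[5] BR needs rd=2 wr=0: ok; after: ALU=1 MUL=0 MEM=0 BR=0, R=0, W=1
[6] MEM needs rd=1 wr=1: FU; after: ALU=1 MUL=0 MEM=0 BR=0, R=0, W=1
[7] ALU needs rd=2 wr=1: RD_PORT; after: ALU=1 MUL=0 MEM=0 BR=0, R=0, W=1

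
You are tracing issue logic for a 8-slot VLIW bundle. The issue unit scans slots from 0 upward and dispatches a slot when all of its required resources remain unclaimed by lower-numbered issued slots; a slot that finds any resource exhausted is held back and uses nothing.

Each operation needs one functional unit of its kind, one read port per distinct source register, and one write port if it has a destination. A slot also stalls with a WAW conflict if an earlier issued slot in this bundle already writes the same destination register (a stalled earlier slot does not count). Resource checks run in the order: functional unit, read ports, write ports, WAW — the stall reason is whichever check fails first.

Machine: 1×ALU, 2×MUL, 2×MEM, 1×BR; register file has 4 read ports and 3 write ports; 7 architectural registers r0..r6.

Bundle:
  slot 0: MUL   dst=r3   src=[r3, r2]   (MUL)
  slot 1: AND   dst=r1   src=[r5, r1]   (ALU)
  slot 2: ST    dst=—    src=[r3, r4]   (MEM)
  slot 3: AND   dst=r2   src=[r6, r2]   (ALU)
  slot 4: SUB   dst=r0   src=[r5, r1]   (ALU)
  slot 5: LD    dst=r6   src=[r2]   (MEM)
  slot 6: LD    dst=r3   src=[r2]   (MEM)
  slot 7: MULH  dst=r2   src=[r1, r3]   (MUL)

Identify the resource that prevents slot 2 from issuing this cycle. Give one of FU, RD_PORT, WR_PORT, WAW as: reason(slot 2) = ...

reason(slot 2) = RD_PORT

slot 0 (MUL): ISSUE — free A1,Mu1,Ld2,B1 rp2 wp2
slot 1 (ALU): ISSUE — free A0,Mu1,Ld2,B1 rp0 wp1
slot 2 (MEM): stall RD_PORT — free A0,Mu1,Ld2,B1 rp0 wp1
slot 3 (ALU): stall FU — free A0,Mu1,Ld2,B1 rp0 wp1
slot 4 (ALU): stall FU — free A0,Mu1,Ld2,B1 rp0 wp1
slot 5 (MEM): stall RD_PORT — free A0,Mu1,Ld2,B1 rp0 wp1
slot 6 (MEM): stall RD_PORT — free A0,Mu1,Ld2,B1 rp0 wp1
slot 7 (MUL): stall RD_PORT — free A0,Mu1,Ld2,B1 rp0 wp1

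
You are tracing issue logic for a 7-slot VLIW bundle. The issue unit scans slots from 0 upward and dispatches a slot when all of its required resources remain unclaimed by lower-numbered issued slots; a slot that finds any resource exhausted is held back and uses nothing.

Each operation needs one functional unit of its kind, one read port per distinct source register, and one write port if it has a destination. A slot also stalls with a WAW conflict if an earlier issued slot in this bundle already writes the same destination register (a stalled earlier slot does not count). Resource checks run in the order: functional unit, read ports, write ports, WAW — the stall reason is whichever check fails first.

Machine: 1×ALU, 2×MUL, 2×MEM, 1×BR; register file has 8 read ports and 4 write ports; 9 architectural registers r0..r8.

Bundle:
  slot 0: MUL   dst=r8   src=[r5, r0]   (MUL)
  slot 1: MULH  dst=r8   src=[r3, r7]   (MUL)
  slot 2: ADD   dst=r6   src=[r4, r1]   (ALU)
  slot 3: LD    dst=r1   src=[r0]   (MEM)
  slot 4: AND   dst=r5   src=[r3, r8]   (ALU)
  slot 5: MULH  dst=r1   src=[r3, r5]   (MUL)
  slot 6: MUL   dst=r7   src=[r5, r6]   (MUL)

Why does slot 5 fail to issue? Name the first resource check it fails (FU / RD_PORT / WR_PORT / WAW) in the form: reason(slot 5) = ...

reason(slot 5) = WAW

(0) want 1×MUL +2rd +1wr — yes → AL1|MU1|ME2|BR1|rd6|wr3
(1) want 1×MUL +2rd +1wr — WAW → AL1|MU1|ME2|BR1|rd6|wr3
(2) want 1×ALU +2rd +1wr — yes → AL0|MU1|ME2|BR1|rd4|wr2
(3) want 1×MEM +1rd +1wr — yes → AL0|MU1|ME1|BR1|rd3|wr1
(4) want 1×ALU +2rd +1wr — FU → AL0|MU1|ME1|BR1|rd3|wr1
(5) want 1×MUL +2rd +1wr — WAW → AL0|MU1|ME1|BR1|rd3|wr1
(6) want 1×MUL +2rd +1wr — yes → AL0|MU0|ME1|BR1|rd1|wr0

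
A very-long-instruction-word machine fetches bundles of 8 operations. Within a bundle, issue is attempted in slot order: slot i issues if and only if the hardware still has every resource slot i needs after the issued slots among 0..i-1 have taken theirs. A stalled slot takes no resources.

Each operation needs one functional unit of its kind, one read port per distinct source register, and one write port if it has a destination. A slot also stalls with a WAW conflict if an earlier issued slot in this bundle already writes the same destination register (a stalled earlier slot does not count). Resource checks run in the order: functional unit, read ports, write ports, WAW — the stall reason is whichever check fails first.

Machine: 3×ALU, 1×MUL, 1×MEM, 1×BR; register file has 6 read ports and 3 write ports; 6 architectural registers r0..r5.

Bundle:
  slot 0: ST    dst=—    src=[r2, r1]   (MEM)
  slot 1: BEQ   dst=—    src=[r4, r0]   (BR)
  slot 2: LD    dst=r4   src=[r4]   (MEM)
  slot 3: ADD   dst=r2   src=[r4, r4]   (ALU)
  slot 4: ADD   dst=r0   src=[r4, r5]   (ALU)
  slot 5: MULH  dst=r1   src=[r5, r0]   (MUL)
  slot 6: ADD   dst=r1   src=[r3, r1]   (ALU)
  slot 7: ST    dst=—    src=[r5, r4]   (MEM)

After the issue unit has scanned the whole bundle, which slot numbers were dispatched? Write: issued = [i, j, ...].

(0) want 1×MEM +2rd +0wr — yes → AL3|MU1|ME0|BR1|rd4|wr3
(1) want 1×BR +2rd +0wr — yes → AL3|MU1|ME0|BR0|rd2|wr3
(2) want 1×MEM +1rd +1wr — FU → AL3|MU1|ME0|BR0|rd2|wr3
(3) want 1×ALU +1rd +1wr — yes → AL2|MU1|ME0|BR0|rd1|wr2
(4) want 1×ALU +2rd +1wr — RD_PORT → AL2|MU1|ME0|BR0|rd1|wr2
(5) want 1×MUL +2rd +1wr — RD_PORT → AL2|MU1|ME0|BR0|rd1|wr2
(6) want 1×ALU +2rd +1wr — RD_PORT → AL2|MU1|ME0|BR0|rd1|wr2
(7) want 1×MEM +2rd +0wr — FU → AL2|MU1|ME0|BR0|rd1|wr2

issued = [0, 1, 3]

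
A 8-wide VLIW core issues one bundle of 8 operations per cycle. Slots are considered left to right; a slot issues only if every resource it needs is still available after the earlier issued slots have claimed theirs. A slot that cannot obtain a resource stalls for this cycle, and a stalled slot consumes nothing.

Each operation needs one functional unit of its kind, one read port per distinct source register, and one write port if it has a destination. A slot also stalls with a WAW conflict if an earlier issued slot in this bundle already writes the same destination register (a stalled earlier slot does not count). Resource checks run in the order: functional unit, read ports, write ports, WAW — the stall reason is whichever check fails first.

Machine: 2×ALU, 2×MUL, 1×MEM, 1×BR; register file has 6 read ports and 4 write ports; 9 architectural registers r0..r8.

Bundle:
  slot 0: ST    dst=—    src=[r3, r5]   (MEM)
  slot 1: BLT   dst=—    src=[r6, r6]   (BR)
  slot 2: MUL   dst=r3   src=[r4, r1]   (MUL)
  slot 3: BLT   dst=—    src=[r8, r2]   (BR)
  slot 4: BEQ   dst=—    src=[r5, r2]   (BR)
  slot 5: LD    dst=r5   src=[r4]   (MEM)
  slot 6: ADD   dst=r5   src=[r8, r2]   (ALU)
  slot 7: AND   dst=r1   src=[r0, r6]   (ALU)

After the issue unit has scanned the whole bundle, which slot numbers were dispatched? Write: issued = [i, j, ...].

issued = [0, 1, 2]

slot 0 (MEM): ISSUE — free A2,Mu2,Ld0,B1 rp4 wp4
slot 1 (BR): ISSUE — free A2,Mu2,Ld0,B0 rp3 wp4
slot 2 (MUL): ISSUE — free A2,Mu1,Ld0,B0 rp1 wp3
slot 3 (BR): stall FU — free A2,Mu1,Ld0,B0 rp1 wp3
slot 4 (BR): stall FU — free A2,Mu1,Ld0,B0 rp1 wp3
slot 5 (MEM): stall FU — free A2,Mu1,Ld0,B0 rp1 wp3
slot 6 (ALU): stall RD_PORT — free A2,Mu1,Ld0,B0 rp1 wp3
slot 7 (ALU): stall RD_PORT — free A2,Mu1,Ld0,B0 rp1 wp3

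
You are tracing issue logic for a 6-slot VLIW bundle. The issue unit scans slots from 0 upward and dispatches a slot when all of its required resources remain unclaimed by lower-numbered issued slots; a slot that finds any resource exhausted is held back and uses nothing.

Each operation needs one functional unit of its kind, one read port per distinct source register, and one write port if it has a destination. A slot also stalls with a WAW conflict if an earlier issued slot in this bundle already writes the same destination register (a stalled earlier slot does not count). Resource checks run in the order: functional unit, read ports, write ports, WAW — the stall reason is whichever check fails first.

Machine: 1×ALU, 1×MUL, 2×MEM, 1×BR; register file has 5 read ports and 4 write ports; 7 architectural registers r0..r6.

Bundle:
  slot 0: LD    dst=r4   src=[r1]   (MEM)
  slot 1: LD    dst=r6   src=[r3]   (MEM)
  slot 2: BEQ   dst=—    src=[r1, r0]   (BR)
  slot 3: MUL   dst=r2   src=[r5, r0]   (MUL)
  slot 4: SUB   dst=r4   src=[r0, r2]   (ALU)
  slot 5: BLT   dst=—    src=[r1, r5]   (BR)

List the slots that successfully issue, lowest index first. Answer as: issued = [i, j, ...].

issued = [0, 1, 2]

slot 0 (MEM): ISSUE — free A1,Mu1,Ld1,B1 rp4 wp3
slot 1 (MEM): ISSUE — free A1,Mu1,Ld0,B1 rp3 wp2
slot 2 (BR): ISSUE — free A1,Mu1,Ld0,B0 rp1 wp2
slot 3 (MUL): stall RD_PORT — free A1,Mu1,Ld0,B0 rp1 wp2
slot 4 (ALU): stall RD_PORT — free A1,Mu1,Ld0,B0 rp1 wp2
slot 5 (BR): stall FU — free A1,Mu1,Ld0,B0 rp1 wp2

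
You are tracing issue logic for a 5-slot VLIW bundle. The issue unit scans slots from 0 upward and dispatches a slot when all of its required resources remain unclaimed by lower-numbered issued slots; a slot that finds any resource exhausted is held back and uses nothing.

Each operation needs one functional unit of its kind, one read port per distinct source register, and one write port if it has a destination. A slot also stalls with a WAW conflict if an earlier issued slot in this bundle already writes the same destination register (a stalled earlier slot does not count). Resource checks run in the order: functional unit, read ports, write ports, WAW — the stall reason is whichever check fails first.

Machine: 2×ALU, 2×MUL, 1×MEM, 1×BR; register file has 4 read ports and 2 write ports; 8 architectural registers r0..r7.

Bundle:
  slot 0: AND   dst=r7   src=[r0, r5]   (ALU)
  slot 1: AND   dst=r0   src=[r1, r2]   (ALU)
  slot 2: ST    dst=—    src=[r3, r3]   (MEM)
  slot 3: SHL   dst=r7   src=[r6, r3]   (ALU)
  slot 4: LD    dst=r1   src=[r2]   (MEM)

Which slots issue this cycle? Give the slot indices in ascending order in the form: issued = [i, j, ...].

issued = [0, 1]

  0. ALU→r7 ⇒ go  {1A/2Mu/1Ld/1B | 2r 1w}
  1. ALU→r0 ⇒ go  {0A/2Mu/1Ld/1B | 0r 0w}
  2. MEM ⇒ no(RD_PORT)  {0A/2Mu/1Ld/1B | 0r 0w}
  3. ALU→r7 ⇒ no(FU)  {0A/2Mu/1Ld/1B | 0r 0w}
  4. MEM→r1 ⇒ no(RD_PORT)  {0A/2Mu/1Ld/1B | 0r 0w}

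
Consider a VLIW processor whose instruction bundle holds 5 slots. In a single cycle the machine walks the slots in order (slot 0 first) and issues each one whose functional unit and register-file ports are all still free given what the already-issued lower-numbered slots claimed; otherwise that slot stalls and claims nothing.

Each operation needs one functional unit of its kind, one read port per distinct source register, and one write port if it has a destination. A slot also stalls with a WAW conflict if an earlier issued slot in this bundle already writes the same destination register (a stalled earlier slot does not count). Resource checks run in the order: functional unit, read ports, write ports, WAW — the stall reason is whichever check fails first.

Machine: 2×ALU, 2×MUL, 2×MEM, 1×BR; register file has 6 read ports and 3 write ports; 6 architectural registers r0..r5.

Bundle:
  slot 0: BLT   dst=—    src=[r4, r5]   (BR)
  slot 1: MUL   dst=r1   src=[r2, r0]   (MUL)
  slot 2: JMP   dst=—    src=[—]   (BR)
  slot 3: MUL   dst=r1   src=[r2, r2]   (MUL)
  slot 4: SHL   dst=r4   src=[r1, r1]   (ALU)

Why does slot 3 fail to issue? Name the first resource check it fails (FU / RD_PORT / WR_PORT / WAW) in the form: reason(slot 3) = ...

reason(slot 3) = WAW

[0] BR needs rd=2 wr=0: ok; after: ALU=2 MUL=2 MEM=2 BR=0, R=4, W=3
[1] MUL needs rd=2 wr=1: ok; after: ALU=2 MUL=1 MEM=2 BR=0, R=2, W=2
[2] BR needs rd=0 wr=0: FU; after: ALU=2 MUL=1 MEM=2 BR=0, R=2, W=2
[3] MUL needs rd=1 wr=1: WAW; after: ALU=2 MUL=1 MEM=2 BR=0, R=2, W=2
[4] ALU needs rd=1 wr=1: ok; after: ALU=1 MUL=1 MEM=2 BR=0, R=1, W=1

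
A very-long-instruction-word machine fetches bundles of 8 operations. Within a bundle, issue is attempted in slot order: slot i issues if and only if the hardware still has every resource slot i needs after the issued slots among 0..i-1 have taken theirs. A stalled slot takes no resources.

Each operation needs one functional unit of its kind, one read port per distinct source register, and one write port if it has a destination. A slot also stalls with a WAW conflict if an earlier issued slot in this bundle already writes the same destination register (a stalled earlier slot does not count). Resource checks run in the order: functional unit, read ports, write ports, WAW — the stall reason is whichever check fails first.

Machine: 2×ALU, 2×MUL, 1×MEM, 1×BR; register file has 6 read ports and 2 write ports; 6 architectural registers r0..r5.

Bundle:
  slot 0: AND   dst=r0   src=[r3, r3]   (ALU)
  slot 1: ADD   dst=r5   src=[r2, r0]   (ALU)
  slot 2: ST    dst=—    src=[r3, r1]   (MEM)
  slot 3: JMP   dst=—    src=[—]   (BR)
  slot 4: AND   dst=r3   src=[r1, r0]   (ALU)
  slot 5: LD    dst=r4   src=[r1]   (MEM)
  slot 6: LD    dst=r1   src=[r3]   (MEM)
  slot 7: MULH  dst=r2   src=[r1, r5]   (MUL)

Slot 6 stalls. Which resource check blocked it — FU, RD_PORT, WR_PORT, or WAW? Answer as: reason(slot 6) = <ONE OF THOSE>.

  0. ALU→r0 ⇒ go  {1A/2Mu/1Ld/1B | 5r 1w}
  1. ALU→r5 ⇒ go  {0A/2Mu/1Ld/1B | 3r 0w}
  2. MEM ⇒ go  {0A/2Mu/0Ld/1B | 1r 0w}
  3. BR ⇒ go  {0A/2Mu/0Ld/0B | 1r 0w}
  4. ALU→r3 ⇒ no(FU)  {0A/2Mu/0Ld/0B | 1r 0w}
  5. MEM→r4 ⇒ no(FU)  {0A/2Mu/0Ld/0B | 1r 0w}
  6. MEM→r1 ⇒ no(FU)  {0A/2Mu/0Ld/0B | 1r 0w}
  7. MUL→r2 ⇒ no(RD_PORT)  {0A/2Mu/0Ld/0B | 1r 0w}

reason(slot 6) = FU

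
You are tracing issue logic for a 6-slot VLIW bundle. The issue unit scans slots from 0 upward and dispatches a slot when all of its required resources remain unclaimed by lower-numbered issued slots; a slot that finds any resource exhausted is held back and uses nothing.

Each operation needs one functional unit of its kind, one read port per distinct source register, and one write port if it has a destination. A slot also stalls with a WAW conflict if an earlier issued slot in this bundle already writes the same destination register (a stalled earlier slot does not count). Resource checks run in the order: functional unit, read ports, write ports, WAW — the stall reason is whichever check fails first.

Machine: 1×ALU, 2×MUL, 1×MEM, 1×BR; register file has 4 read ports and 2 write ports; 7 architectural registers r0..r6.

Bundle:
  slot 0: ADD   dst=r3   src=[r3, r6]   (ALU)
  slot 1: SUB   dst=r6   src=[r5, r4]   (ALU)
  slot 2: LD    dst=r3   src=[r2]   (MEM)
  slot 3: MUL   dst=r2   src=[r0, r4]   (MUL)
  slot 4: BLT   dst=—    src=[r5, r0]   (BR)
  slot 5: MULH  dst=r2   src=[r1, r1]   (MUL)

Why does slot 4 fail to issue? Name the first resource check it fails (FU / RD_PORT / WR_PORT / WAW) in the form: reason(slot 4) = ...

reason(slot 4) = RD_PORT

#0 ALU src=r3,r6 dispatched  <A:0 Mu:2 Ld:1 B:1 rd:2 wr:1>
#1 ALU src=r5,r4 held:FU  <A:0 Mu:2 Ld:1 B:1 rd:2 wr:1>
#2 MEM src=r2 held:WAW  <A:0 Mu:2 Ld:1 B:1 rd:2 wr:1>
#3 MUL src=r0,r4 dispatched  <A:0 Mu:1 Ld:1 B:1 rd:0 wr:0>
#4 BR src=r5,r0 held:RD_PORT  <A:0 Mu:1 Ld:1 B:1 rd:0 wr:0>
#5 MUL src=r1,r1 held:RD_PORT  <A:0 Mu:1 Ld:1 B:1 rd:0 wr:0>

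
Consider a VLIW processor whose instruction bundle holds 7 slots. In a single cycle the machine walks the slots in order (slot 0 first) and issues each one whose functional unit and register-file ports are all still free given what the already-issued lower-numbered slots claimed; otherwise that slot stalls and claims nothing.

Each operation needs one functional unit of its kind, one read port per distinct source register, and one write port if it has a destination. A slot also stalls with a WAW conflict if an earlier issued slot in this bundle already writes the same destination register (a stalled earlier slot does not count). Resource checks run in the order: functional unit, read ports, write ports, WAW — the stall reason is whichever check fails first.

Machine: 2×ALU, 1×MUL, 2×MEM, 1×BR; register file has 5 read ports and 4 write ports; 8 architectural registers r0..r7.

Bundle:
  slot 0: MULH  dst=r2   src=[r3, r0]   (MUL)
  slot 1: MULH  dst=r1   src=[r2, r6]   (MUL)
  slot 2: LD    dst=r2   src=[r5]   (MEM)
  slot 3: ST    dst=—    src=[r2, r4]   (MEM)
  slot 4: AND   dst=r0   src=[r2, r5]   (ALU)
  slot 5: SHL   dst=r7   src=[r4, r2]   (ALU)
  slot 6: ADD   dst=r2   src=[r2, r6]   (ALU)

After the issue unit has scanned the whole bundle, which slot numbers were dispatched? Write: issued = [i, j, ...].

issued = [0, 3]

slot 0 (MUL): ISSUE — free A2,Mu0,Ld2,B1 rp3 wp3
slot 1 (MUL): stall FU — free A2,Mu0,Ld2,B1 rp3 wp3
slot 2 (MEM): stall WAW — free A2,Mu0,Ld2,B1 rp3 wp3
slot 3 (MEM): ISSUE — free A2,Mu0,Ld1,B1 rp1 wp3
slot 4 (ALU): stall RD_PORT — free A2,Mu0,Ld1,B1 rp1 wp3
slot 5 (ALU): stall RD_PORT — free A2,Mu0,Ld1,B1 rp1 wp3
slot 6 (ALU): stall RD_PORT — free A2,Mu0,Ld1,B1 rp1 wp3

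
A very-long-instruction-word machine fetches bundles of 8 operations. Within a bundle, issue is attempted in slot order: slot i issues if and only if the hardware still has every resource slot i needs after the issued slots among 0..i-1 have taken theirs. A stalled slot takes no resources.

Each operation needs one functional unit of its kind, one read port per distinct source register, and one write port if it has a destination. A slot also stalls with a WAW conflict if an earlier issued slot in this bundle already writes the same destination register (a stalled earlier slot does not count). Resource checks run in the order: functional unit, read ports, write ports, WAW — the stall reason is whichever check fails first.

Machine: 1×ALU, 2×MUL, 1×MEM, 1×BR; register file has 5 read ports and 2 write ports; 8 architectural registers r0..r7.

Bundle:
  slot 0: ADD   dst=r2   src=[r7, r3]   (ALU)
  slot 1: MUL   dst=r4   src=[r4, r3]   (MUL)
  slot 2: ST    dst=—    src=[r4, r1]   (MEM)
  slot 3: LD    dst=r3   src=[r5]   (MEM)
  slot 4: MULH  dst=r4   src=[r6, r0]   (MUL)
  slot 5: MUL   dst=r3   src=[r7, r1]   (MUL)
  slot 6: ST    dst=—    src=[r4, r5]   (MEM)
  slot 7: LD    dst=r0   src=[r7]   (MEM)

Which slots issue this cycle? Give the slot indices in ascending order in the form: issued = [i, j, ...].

  0. ALU→r2 ⇒ go  {0A/2Mu/1Ld/1B | 3r 1w}
  1. MUL→r4 ⇒ go  {0A/1Mu/1Ld/1B | 1r 0w}
  2. MEM ⇒ no(RD_PORT)  {0A/1Mu/1Ld/1B | 1r 0w}
  3. MEM→r3 ⇒ no(WR_PORT)  {0A/1Mu/1Ld/1B | 1r 0w}
  4. MUL→r4 ⇒ no(RD_PORT)  {0A/1Mu/1Ld/1B | 1r 0w}
  5. MUL→r3 ⇒ no(RD_PORT)  {0A/1Mu/1Ld/1B | 1r 0w}
  6. MEM ⇒ no(RD_PORT)  {0A/1Mu/1Ld/1B | 1r 0w}
  7. MEM→r0 ⇒ no(WR_PORT)  {0A/1Mu/1Ld/1B | 1r 0w}

issued = [0, 1]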